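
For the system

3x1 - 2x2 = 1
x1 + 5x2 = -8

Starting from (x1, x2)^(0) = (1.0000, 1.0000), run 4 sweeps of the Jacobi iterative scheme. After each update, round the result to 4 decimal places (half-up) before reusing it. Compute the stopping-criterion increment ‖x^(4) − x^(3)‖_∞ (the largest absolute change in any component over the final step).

Iteration 1:
  x1 = (1 - (-2)·1.0000) / (3) = 1.0000
  x2 = (-8 - (1)·1.0000) / (5) = -1.8000
Iteration 2:
  x1 = (1 - (-2)·-1.8000) / (3) = -0.8667
  x2 = (-8 - (1)·1.0000) / (5) = -1.8000
Iteration 3:
  x1 = (1 - (-2)·-1.8000) / (3) = -0.8667
  x2 = (-8 - (1)·-0.8667) / (5) = -1.4267
Iteration 4:
  x1 = (1 - (-2)·-1.4267) / (3) = -0.6178
  x2 = (-8 - (1)·-0.8667) / (5) = -1.4267
Change: (0.2489, 0.0000) → max |·| = 0.2489

0.2489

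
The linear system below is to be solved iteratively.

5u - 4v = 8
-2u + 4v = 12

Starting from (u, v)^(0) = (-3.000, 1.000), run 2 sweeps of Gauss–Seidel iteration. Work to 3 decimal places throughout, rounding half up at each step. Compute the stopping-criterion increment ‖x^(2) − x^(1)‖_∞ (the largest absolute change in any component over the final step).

2.560

Iteration 1:
  u = (8 - (-4)·1.000) / (5) = 2.400
  v = (12 - (-2)·2.400) / (4) = 4.200
Iteration 2:
  u = (8 - (-4)·4.200) / (5) = 4.960
  v = (12 - (-2)·4.960) / (4) = 5.480
Change: (2.560, 1.280) → max |·| = 2.560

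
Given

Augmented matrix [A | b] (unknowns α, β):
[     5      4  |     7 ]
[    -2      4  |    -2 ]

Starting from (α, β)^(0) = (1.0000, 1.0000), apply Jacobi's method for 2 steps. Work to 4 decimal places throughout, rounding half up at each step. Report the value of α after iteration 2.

Iteration 1:
  α = (7 - (4)·1.0000) / (5) = 0.6000
  β = (-2 - (-2)·1.0000) / (4) = 0.0000
Iteration 2:
  α = (7 - (4)·0.0000) / (5) = 1.4000
  β = (-2 - (-2)·0.6000) / (4) = -0.2000

1.4000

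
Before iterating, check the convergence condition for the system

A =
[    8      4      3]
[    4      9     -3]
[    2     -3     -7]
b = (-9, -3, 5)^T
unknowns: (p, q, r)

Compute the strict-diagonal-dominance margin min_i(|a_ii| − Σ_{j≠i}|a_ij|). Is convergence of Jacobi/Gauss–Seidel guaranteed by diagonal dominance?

1

row 1: |8| − (4+3) = 1
row 2: |9| − (4+3) = 2
row 3: |-7| − (2+3) = 2
minimum over rows = 1 → strictly diagonally dominant (convergence guaranteed)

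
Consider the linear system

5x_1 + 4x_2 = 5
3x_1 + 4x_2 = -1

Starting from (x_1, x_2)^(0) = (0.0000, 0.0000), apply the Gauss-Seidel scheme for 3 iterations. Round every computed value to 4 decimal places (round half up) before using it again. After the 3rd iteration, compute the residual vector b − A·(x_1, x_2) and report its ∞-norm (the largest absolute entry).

Iteration 1:
  x_1 = (5 - (4)·0.0000) / (5) = 1.0000
  x_2 = (-1 - (3)·1.0000) / (4) = -1.0000
Iteration 2:
  x_1 = (5 - (4)·-1.0000) / (5) = 1.8000
  x_2 = (-1 - (3)·1.8000) / (4) = -1.6000
Iteration 3:
  x_1 = (5 - (4)·-1.6000) / (5) = 2.2800
  x_2 = (-1 - (3)·2.2800) / (4) = -1.9600
Residual b − A·x = (1.4400, 0.0000); ∞-norm = 1.4400

1.4400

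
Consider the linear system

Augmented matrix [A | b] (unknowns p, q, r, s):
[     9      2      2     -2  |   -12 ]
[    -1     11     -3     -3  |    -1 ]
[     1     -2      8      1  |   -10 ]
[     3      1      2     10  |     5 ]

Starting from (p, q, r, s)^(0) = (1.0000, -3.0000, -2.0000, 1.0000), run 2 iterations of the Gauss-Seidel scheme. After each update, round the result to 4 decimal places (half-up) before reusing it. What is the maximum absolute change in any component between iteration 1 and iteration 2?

0.7424

Iteration 1:
  p = (-12 - (2)·-3.0000 - (2)·-2.0000 - (-2)·1.0000) / (9) = 0.0000
  q = (-1 - (-1)·0.0000 - (-3)·-2.0000 - (-3)·1.0000) / (11) = -0.3636
  r = (-10 - (1)·0.0000 - (-2)·-0.3636 - (1)·1.0000) / (8) = -1.4659
  s = (5 - (3)·0.0000 - (1)·-0.3636 - (2)·-1.4659) / (10) = 0.8295
Iteration 2:
  p = (-12 - (2)·-0.3636 - (2)·-1.4659 - (-2)·0.8295) / (9) = -0.7424
  q = (-1 - (-1)·-0.7424 - (-3)·-1.4659 - (-3)·0.8295) / (11) = -0.3320
  r = (-10 - (1)·-0.7424 - (-2)·-0.3320 - (1)·0.8295) / (8) = -1.3439
  s = (5 - (3)·-0.7424 - (1)·-0.3320 - (2)·-1.3439) / (10) = 1.0247
Change: (-0.7424, 0.0316, 0.1220, 0.1952) → max |·| = 0.7424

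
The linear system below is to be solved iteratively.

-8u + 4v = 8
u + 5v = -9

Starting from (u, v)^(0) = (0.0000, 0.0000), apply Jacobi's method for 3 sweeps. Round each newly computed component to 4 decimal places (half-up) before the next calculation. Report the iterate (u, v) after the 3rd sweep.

Iteration 1:
  u = (8 - (4)·0.0000) / (-8) = -1.0000
  v = (-9 - (1)·0.0000) / (5) = -1.8000
Iteration 2:
  u = (8 - (4)·-1.8000) / (-8) = -1.9000
  v = (-9 - (1)·-1.0000) / (5) = -1.6000
Iteration 3:
  u = (8 - (4)·-1.6000) / (-8) = -1.8000
  v = (-9 - (1)·-1.9000) / (5) = -1.4200

(-1.8000, -1.4200)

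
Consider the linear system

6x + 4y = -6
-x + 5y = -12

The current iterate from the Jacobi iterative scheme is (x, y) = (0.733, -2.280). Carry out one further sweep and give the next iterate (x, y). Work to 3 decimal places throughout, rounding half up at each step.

One sweep:
  x = (-6 - (4)·-2.280) / (6) = 0.520
  y = (-12 - (-1)·0.733) / (5) = -2.253

(0.520, -2.253)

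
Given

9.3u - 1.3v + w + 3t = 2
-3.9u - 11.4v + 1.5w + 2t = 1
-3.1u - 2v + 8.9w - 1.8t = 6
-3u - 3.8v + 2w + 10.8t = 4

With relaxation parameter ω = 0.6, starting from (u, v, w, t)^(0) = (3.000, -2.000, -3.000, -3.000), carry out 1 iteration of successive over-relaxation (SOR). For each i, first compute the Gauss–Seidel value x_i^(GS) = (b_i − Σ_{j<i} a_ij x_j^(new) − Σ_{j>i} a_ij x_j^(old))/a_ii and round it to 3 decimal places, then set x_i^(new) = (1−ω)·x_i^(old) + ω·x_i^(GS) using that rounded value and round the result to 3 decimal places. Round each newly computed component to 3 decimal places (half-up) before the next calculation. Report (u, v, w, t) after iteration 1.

Iteration 1:
  u: GS value = (2 - (-1.3)·-2.000 - (1)·-3.000 - (3)·-3.000) / (9.3) = 1.226;  u ← (1−ω)·3.000 + ω·1.226 = 1.936
  v: GS value = (1 - (-3.9)·1.936 - (1.5)·-3.000 - (2)·-3.000) / (-11.4) = -1.671;  v ← (1−ω)·-2.000 + ω·-1.671 = -1.803
  w: GS value = (6 - (-3.1)·1.936 - (-2)·-1.803 - (-1.8)·-3.000) / (8.9) = 0.337;  w ← (1−ω)·-3.000 + ω·0.337 = -0.998
  t: GS value = (4 - (-3)·1.936 - (-3.8)·-1.803 - (2)·-0.998) / (10.8) = 0.459;  t ← (1−ω)·-3.000 + ω·0.459 = -0.925

(1.936, -1.803, -0.998, -0.925)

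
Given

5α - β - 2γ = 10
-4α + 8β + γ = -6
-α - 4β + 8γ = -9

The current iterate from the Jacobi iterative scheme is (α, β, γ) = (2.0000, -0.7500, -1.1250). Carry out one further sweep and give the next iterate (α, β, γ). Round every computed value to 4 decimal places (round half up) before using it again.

(1.4000, 0.3906, -1.2500)

One sweep:
  α = (10 - (-1)·-0.7500 - (-2)·-1.1250) / (5) = 1.4000
  β = (-6 - (-4)·2.0000 - (1)·-1.1250) / (8) = 0.3906
  γ = (-9 - (-1)·2.0000 - (-4)·-0.7500) / (8) = -1.2500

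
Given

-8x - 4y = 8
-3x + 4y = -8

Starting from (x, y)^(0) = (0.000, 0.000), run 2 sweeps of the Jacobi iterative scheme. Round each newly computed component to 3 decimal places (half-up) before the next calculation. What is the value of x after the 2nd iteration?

Iteration 1:
  x = (8 - (-4)·0.000) / (-8) = -1.000
  y = (-8 - (-3)·0.000) / (4) = -2.000
Iteration 2:
  x = (8 - (-4)·-2.000) / (-8) = 0.000
  y = (-8 - (-3)·-1.000) / (4) = -2.750

0.000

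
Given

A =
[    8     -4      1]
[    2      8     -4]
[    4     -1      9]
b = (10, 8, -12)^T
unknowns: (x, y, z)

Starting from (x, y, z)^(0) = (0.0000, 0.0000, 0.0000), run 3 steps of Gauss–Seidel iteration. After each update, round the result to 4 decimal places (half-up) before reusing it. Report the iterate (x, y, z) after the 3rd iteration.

(1.3422, -0.4268, -1.9773)

Iteration 1:
  x = (10 - (-4)·0.0000 - (1)·0.0000) / (8) = 1.2500
  y = (8 - (2)·1.2500 - (-4)·0.0000) / (8) = 0.6875
  z = (-12 - (4)·1.2500 - (-1)·0.6875) / (9) = -1.8125
Iteration 2:
  x = (10 - (-4)·0.6875 - (1)·-1.8125) / (8) = 1.8203
  y = (8 - (2)·1.8203 - (-4)·-1.8125) / (8) = -0.3613
  z = (-12 - (4)·1.8203 - (-1)·-0.3613) / (9) = -2.1825
Iteration 3:
  x = (10 - (-4)·-0.3613 - (1)·-2.1825) / (8) = 1.3422
  y = (8 - (2)·1.3422 - (-4)·-2.1825) / (8) = -0.4268
  z = (-12 - (4)·1.3422 - (-1)·-0.4268) / (9) = -1.9773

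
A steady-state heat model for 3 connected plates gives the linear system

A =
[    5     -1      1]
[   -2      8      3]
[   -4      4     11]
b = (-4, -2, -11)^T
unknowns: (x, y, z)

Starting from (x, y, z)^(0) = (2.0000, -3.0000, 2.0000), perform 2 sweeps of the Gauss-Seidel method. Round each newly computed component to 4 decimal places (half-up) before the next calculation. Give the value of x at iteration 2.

-0.8645

Iteration 1:
  x = (-4 - (-1)·-3.0000 - (1)·2.0000) / (5) = -1.8000
  y = (-2 - (-2)·-1.8000 - (3)·2.0000) / (8) = -1.4500
  z = (-11 - (-4)·-1.8000 - (4)·-1.4500) / (11) = -1.1273
Iteration 2:
  x = (-4 - (-1)·-1.4500 - (1)·-1.1273) / (5) = -0.8645
  y = (-2 - (-2)·-0.8645 - (3)·-1.1273) / (8) = -0.0434
  z = (-11 - (-4)·-0.8645 - (4)·-0.0434) / (11) = -1.2986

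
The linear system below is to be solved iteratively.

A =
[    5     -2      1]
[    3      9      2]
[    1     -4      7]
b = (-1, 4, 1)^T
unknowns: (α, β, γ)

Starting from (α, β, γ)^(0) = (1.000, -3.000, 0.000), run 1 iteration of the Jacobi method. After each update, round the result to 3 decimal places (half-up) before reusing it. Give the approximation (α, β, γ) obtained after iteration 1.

(-1.400, 0.111, -1.714)

Iteration 1:
  α = (-1 - (-2)·-3.000 - (1)·0.000) / (5) = -1.400
  β = (4 - (3)·1.000 - (2)·0.000) / (9) = 0.111
  γ = (1 - (1)·1.000 - (-4)·-3.000) / (7) = -1.714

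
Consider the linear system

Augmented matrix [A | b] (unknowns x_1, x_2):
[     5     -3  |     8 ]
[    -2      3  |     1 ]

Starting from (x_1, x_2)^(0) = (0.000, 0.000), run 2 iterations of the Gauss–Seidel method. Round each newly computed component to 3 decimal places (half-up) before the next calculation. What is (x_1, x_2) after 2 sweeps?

(2.440, 1.960)

Iteration 1:
  x_1 = (8 - (-3)·0.000) / (5) = 1.600
  x_2 = (1 - (-2)·1.600) / (3) = 1.400
Iteration 2:
  x_1 = (8 - (-3)·1.400) / (5) = 2.440
  x_2 = (1 - (-2)·2.440) / (3) = 1.960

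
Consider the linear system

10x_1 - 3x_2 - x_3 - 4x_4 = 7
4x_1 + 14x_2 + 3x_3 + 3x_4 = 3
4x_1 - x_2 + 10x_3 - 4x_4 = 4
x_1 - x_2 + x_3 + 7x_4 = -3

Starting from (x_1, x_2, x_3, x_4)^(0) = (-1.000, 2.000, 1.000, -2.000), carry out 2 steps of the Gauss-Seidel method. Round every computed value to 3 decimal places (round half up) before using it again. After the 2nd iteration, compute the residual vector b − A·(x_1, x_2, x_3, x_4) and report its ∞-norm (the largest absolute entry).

Iteration 1:
  x_1 = (7 - (-3)·2.000 - (-1)·1.000 - (-4)·-2.000) / (10) = 0.600
  x_2 = (3 - (4)·0.600 - (3)·1.000 - (3)·-2.000) / (14) = 0.257
  x_3 = (4 - (4)·0.600 - (-1)·0.257 - (-4)·-2.000) / (10) = -0.614
  x_4 = (-3 - (1)·0.600 - (-1)·0.257 - (1)·-0.614) / (7) = -0.390
Iteration 2:
  x_1 = (7 - (-3)·0.257 - (-1)·-0.614 - (-4)·-0.390) / (10) = 0.560
  x_2 = (3 - (4)·0.560 - (3)·-0.614 - (3)·-0.390) / (14) = 0.269
  x_3 = (4 - (4)·0.560 - (-1)·0.269 - (-4)·-0.390) / (10) = 0.047
  x_4 = (-3 - (1)·0.560 - (-1)·0.269 - (1)·0.047) / (7) = -0.477
Residual b − A·x = (0.346, -1.716, -0.349, 0.001); ∞-norm = 1.716

1.716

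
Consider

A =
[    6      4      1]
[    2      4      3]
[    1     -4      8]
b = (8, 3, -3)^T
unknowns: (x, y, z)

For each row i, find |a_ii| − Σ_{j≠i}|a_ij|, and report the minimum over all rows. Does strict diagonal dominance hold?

-1

row 1: |6| − (4+1) = 1
row 2: |4| − (2+3) = -1
row 3: |8| − (1+4) = 3
minimum over rows = -1 → not strictly diagonally dominant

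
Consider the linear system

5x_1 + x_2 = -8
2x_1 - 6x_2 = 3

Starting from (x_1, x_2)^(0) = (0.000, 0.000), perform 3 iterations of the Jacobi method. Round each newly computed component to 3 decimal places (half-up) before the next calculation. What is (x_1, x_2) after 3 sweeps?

(-1.393, -1.000)

Iteration 1:
  x_1 = (-8 - (1)·0.000) / (5) = -1.600
  x_2 = (3 - (2)·0.000) / (-6) = -0.500
Iteration 2:
  x_1 = (-8 - (1)·-0.500) / (5) = -1.500
  x_2 = (3 - (2)·-1.600) / (-6) = -1.033
Iteration 3:
  x_1 = (-8 - (1)·-1.033) / (5) = -1.393
  x_2 = (3 - (2)·-1.500) / (-6) = -1.000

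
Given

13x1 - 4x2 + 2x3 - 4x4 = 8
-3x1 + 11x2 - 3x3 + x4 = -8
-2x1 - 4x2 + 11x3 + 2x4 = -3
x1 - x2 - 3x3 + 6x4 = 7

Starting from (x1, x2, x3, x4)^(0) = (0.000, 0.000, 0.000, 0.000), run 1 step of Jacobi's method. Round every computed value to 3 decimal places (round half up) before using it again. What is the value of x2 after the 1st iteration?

-0.727

Iteration 1:
  x1 = (8 - (-4)·0.000 - (2)·0.000 - (-4)·0.000) / (13) = 0.615
  x2 = (-8 - (-3)·0.000 - (-3)·0.000 - (1)·0.000) / (11) = -0.727
  x3 = (-3 - (-2)·0.000 - (-4)·0.000 - (2)·0.000) / (11) = -0.273
  x4 = (7 - (1)·0.000 - (-1)·0.000 - (-3)·0.000) / (6) = 1.167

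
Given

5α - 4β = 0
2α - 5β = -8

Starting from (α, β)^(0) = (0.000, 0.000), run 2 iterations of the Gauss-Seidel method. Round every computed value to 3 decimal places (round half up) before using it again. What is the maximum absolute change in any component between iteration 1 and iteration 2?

1.280

Iteration 1:
  α = (0 - (-4)·0.000) / (5) = 0.000
  β = (-8 - (2)·0.000) / (-5) = 1.600
Iteration 2:
  α = (0 - (-4)·1.600) / (5) = 1.280
  β = (-8 - (2)·1.280) / (-5) = 2.112
Change: (1.280, 0.512) → max |·| = 1.280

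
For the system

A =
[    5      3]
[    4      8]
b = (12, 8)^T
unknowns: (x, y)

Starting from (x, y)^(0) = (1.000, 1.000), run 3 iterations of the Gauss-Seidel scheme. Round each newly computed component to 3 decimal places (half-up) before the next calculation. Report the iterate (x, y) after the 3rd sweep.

Iteration 1:
  x = (12 - (3)·1.000) / (5) = 1.800
  y = (8 - (4)·1.800) / (8) = 0.100
Iteration 2:
  x = (12 - (3)·0.100) / (5) = 2.340
  y = (8 - (4)·2.340) / (8) = -0.170
Iteration 3:
  x = (12 - (3)·-0.170) / (5) = 2.502
  y = (8 - (4)·2.502) / (8) = -0.251

(2.502, -0.251)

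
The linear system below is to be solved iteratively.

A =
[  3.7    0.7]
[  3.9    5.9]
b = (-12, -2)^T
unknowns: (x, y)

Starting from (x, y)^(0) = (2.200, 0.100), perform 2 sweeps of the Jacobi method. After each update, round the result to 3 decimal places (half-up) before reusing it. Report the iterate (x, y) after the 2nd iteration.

(-2.904, 1.817)

Iteration 1:
  x = (-12 - (0.7)·0.100) / (3.7) = -3.262
  y = (-2 - (3.9)·2.200) / (5.9) = -1.793
Iteration 2:
  x = (-12 - (0.7)·-1.793) / (3.7) = -2.904
  y = (-2 - (3.9)·-3.262) / (5.9) = 1.817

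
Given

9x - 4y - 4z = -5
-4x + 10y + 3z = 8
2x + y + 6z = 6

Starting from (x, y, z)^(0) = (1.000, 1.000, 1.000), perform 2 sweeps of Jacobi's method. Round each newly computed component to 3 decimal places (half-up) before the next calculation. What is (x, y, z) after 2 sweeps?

(0.067, 0.783, 0.739)

Iteration 1:
  x = (-5 - (-4)·1.000 - (-4)·1.000) / (9) = 0.333
  y = (8 - (-4)·1.000 - (3)·1.000) / (10) = 0.900
  z = (6 - (2)·1.000 - (1)·1.000) / (6) = 0.500
Iteration 2:
  x = (-5 - (-4)·0.900 - (-4)·0.500) / (9) = 0.067
  y = (8 - (-4)·0.333 - (3)·0.500) / (10) = 0.783
  z = (6 - (2)·0.333 - (1)·0.900) / (6) = 0.739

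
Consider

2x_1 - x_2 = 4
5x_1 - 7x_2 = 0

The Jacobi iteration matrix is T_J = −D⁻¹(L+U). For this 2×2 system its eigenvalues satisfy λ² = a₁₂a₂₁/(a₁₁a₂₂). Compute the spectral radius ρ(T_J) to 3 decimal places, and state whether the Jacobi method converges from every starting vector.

a₁₂a₂₁/(a₁₁a₂₂) = (-1)·(5) / ((2)·(-7)) = 0.357143
ρ = √|0.357143| = √0.357143 = 0.598
ρ < 1, so Jacobi converges

0.598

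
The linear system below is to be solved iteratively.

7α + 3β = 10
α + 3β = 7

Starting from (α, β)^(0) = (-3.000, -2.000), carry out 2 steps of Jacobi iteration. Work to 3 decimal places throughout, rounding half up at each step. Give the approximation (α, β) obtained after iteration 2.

Iteration 1:
  α = (10 - (3)·-2.000) / (7) = 2.286
  β = (7 - (1)·-3.000) / (3) = 3.333
Iteration 2:
  α = (10 - (3)·3.333) / (7) = 0.000
  β = (7 - (1)·2.286) / (3) = 1.571

(0.000, 1.571)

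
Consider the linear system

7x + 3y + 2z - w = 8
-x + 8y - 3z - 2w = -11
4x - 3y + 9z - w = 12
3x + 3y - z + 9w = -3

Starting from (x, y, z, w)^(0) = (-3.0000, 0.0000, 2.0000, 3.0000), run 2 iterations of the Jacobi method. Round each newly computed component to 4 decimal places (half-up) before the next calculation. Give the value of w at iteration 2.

-0.2500

Iteration 1:
  x = (8 - (3)·0.0000 - (2)·2.0000 - (-1)·3.0000) / (7) = 1.0000
  y = (-11 - (-1)·-3.0000 - (-3)·2.0000 - (-2)·3.0000) / (8) = -0.2500
  z = (12 - (4)·-3.0000 - (-3)·0.0000 - (-1)·3.0000) / (9) = 3.0000
  w = (-3 - (3)·-3.0000 - (3)·0.0000 - (-1)·2.0000) / (9) = 0.8889
Iteration 2:
  x = (8 - (3)·-0.2500 - (2)·3.0000 - (-1)·0.8889) / (7) = 0.5198
  y = (-11 - (-1)·1.0000 - (-3)·3.0000 - (-2)·0.8889) / (8) = 0.0972
  z = (12 - (4)·1.0000 - (-3)·-0.2500 - (-1)·0.8889) / (9) = 0.9043
  w = (-3 - (3)·1.0000 - (3)·-0.2500 - (-1)·3.0000) / (9) = -0.2500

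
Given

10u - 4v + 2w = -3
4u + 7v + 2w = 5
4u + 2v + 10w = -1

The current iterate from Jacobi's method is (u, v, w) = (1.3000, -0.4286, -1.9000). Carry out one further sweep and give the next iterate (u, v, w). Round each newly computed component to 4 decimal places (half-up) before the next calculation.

(-0.0914, 0.5143, -0.5343)

One sweep:
  u = (-3 - (-4)·-0.4286 - (2)·-1.9000) / (10) = -0.0914
  v = (5 - (4)·1.3000 - (2)·-1.9000) / (7) = 0.5143
  w = (-1 - (4)·1.3000 - (2)·-0.4286) / (10) = -0.5343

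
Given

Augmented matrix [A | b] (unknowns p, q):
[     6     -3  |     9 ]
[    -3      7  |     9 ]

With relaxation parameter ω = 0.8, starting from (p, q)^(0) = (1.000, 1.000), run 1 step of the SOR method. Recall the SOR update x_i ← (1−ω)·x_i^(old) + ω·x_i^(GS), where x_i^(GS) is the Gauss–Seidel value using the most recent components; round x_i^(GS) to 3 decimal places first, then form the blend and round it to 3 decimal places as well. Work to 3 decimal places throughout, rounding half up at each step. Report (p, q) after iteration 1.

Iteration 1:
  p: GS value = (9 - (-3)·1.000) / (6) = 2.000;  p ← (1−ω)·1.000 + ω·2.000 = 1.800
  q: GS value = (9 - (-3)·1.800) / (7) = 2.057;  q ← (1−ω)·1.000 + ω·2.057 = 1.846

(1.800, 1.846)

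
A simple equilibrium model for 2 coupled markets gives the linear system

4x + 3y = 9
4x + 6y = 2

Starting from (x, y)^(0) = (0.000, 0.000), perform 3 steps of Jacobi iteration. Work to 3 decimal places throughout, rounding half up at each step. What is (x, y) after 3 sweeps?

Iteration 1:
  x = (9 - (3)·0.000) / (4) = 2.250
  y = (2 - (4)·0.000) / (6) = 0.333
Iteration 2:
  x = (9 - (3)·0.333) / (4) = 2.000
  y = (2 - (4)·2.250) / (6) = -1.167
Iteration 3:
  x = (9 - (3)·-1.167) / (4) = 3.125
  y = (2 - (4)·2.000) / (6) = -1.000

(3.125, -1.000)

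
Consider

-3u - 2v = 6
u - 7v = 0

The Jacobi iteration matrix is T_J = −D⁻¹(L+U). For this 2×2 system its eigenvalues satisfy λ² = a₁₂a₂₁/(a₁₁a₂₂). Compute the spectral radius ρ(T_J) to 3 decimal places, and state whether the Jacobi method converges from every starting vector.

0.309

a₁₂a₂₁/(a₁₁a₂₂) = (-2)·(1) / ((-3)·(-7)) = -0.095238
ρ = √|-0.095238| = √0.095238 = 0.309
ρ < 1, so Jacobi converges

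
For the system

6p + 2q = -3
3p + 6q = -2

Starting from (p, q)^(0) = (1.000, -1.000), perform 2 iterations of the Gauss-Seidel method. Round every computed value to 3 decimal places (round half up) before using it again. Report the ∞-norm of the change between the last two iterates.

0.250

Iteration 1:
  p = (-3 - (2)·-1.000) / (6) = -0.167
  q = (-2 - (3)·-0.167) / (6) = -0.250
Iteration 2:
  p = (-3 - (2)·-0.250) / (6) = -0.417
  q = (-2 - (3)·-0.417) / (6) = -0.125
Change: (-0.250, 0.125) → max |·| = 0.250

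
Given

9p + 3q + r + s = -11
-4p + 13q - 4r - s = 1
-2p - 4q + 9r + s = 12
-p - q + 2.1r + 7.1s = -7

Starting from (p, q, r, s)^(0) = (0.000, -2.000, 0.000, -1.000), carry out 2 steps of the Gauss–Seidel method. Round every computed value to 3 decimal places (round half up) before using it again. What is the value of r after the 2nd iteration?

Iteration 1:
  p = (-11 - (3)·-2.000 - (1)·0.000 - (1)·-1.000) / (9) = -0.444
  q = (1 - (-4)·-0.444 - (-4)·0.000 - (-1)·-1.000) / (13) = -0.137
  r = (12 - (-2)·-0.444 - (-4)·-0.137 - (1)·-1.000) / (9) = 1.285
  s = (-7 - (-1)·-0.444 - (-1)·-0.137 - (2.1)·1.285) / (7.1) = -1.448
Iteration 2:
  p = (-11 - (3)·-0.137 - (1)·1.285 - (1)·-1.448) / (9) = -1.158
  q = (1 - (-4)·-1.158 - (-4)·1.285 - (-1)·-1.448) / (13) = 0.005
  r = (12 - (-2)·-1.158 - (-4)·0.005 - (1)·-1.448) / (9) = 1.239
  s = (-7 - (-1)·-1.158 - (-1)·0.005 - (2.1)·1.239) / (7.1) = -1.515

1.239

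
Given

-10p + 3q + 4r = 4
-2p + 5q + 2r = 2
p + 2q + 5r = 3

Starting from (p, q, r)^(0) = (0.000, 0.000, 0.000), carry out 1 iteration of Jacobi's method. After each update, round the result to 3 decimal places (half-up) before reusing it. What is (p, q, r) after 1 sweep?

(-0.400, 0.400, 0.600)

Iteration 1:
  p = (4 - (3)·0.000 - (4)·0.000) / (-10) = -0.400
  q = (2 - (-2)·0.000 - (2)·0.000) / (5) = 0.400
  r = (3 - (1)·0.000 - (2)·0.000) / (5) = 0.600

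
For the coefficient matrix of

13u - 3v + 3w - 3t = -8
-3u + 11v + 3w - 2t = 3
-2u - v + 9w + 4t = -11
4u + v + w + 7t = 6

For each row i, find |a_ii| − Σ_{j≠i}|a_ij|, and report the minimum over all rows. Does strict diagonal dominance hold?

row 1: |13| − (3+3+3) = 4
row 2: |11| − (3+3+2) = 3
row 3: |9| − (2+1+4) = 2
row 4: |7| − (4+1+1) = 1
minimum over rows = 1 → strictly diagonally dominant (convergence guaranteed)

1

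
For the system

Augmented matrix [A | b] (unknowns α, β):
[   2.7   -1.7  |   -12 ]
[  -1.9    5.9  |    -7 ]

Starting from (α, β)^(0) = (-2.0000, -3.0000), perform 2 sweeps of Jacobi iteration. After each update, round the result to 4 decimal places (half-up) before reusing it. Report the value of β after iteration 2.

Iteration 1:
  α = (-12 - (-1.7)·-3.0000) / (2.7) = -6.3333
  β = (-7 - (-1.9)·-2.0000) / (5.9) = -1.8305
Iteration 2:
  α = (-12 - (-1.7)·-1.8305) / (2.7) = -5.5970
  β = (-7 - (-1.9)·-6.3333) / (5.9) = -3.2260

-3.2260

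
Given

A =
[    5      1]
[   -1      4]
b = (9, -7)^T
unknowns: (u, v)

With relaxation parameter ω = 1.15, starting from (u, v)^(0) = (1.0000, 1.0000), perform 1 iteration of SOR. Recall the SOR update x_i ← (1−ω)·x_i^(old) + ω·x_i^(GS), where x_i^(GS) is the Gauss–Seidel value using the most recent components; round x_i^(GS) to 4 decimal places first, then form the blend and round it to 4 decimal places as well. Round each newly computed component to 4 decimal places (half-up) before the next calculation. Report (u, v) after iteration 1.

Iteration 1:
  u: GS value = (9 - (1)·1.0000) / (5) = 1.6000;  u ← (1−ω)·1.0000 + ω·1.6000 = 1.6900
  v: GS value = (-7 - (-1)·1.6900) / (4) = -1.3275;  v ← (1−ω)·1.0000 + ω·-1.3275 = -1.6766

(1.6900, -1.6766)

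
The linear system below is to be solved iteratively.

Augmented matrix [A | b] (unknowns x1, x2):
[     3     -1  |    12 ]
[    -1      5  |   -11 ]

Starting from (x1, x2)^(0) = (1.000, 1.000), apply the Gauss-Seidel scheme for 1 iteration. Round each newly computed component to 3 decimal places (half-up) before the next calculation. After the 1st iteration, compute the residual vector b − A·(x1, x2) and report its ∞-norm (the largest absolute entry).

2.332

Iteration 1:
  x1 = (12 - (-1)·1.000) / (3) = 4.333
  x2 = (-11 - (-1)·4.333) / (5) = -1.333
Residual b − A·x = (-2.332, -0.002); ∞-norm = 2.332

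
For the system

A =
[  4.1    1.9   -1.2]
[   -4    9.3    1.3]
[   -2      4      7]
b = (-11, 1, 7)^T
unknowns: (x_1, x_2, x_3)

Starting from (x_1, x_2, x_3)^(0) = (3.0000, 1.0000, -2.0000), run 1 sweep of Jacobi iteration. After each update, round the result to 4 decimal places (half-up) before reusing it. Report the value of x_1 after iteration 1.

Iteration 1:
  x_1 = (-11 - (1.9)·1.0000 - (-1.2)·-2.0000) / (4.1) = -3.7317
  x_2 = (1 - (-4)·3.0000 - (1.3)·-2.0000) / (9.3) = 1.6774
  x_3 = (7 - (-2)·3.0000 - (4)·1.0000) / (7) = 1.2857

-3.7317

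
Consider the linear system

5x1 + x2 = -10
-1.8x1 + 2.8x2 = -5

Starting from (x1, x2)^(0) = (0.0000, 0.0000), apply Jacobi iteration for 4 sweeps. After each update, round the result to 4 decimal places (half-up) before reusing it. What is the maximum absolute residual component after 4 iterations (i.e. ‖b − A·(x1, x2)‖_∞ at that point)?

0.1655

Iteration 1:
  x1 = (-10 - (1)·0.0000) / (5) = -2.0000
  x2 = (-5 - (-1.8)·0.0000) / (2.8) = -1.7857
Iteration 2:
  x1 = (-10 - (1)·-1.7857) / (5) = -1.6429
  x2 = (-5 - (-1.8)·-2.0000) / (2.8) = -3.0714
Iteration 3:
  x1 = (-10 - (1)·-3.0714) / (5) = -1.3857
  x2 = (-5 - (-1.8)·-1.6429) / (2.8) = -2.8419
Iteration 4:
  x1 = (-10 - (1)·-2.8419) / (5) = -1.4316
  x2 = (-5 - (-1.8)·-1.3857) / (2.8) = -2.6765
Residual b − A·x = (-0.1655, -0.0827); ∞-norm = 0.1655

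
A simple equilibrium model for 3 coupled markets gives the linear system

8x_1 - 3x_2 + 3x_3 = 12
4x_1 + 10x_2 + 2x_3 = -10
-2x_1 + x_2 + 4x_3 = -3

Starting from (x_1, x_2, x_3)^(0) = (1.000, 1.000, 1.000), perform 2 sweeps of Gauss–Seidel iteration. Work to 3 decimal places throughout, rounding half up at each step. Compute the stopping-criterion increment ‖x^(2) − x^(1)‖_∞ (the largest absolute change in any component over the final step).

Iteration 1:
  x_1 = (12 - (-3)·1.000 - (3)·1.000) / (8) = 1.500
  x_2 = (-10 - (4)·1.500 - (2)·1.000) / (10) = -1.800
  x_3 = (-3 - (-2)·1.500 - (1)·-1.800) / (4) = 0.450
Iteration 2:
  x_1 = (12 - (-3)·-1.800 - (3)·0.450) / (8) = 0.656
  x_2 = (-10 - (4)·0.656 - (2)·0.450) / (10) = -1.352
  x_3 = (-3 - (-2)·0.656 - (1)·-1.352) / (4) = -0.084
Change: (-0.844, 0.448, -0.534) → max |·| = 0.844

0.844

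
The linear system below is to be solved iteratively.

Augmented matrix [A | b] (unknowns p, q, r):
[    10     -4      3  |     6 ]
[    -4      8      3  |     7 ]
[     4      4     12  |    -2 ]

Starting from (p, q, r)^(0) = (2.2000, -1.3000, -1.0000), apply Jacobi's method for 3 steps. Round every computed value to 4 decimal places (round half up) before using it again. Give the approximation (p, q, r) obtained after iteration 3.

Iteration 1:
  p = (6 - (-4)·-1.3000 - (3)·-1.0000) / (10) = 0.3800
  q = (7 - (-4)·2.2000 - (3)·-1.0000) / (8) = 2.3500
  r = (-2 - (4)·2.2000 - (4)·-1.3000) / (12) = -0.4667
Iteration 2:
  p = (6 - (-4)·2.3500 - (3)·-0.4667) / (10) = 1.6800
  q = (7 - (-4)·0.3800 - (3)·-0.4667) / (8) = 1.2400
  r = (-2 - (4)·0.3800 - (4)·2.3500) / (12) = -1.0767
Iteration 3:
  p = (6 - (-4)·1.2400 - (3)·-1.0767) / (10) = 1.4190
  q = (7 - (-4)·1.6800 - (3)·-1.0767) / (8) = 2.1188
  r = (-2 - (4)·1.6800 - (4)·1.2400) / (12) = -1.1400

(1.4190, 2.1188, -1.1400)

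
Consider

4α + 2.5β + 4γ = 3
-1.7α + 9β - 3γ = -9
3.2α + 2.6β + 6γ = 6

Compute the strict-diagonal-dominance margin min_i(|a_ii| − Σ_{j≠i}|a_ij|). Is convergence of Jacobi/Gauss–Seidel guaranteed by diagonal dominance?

row 1: |4| − (2.5+4) = -2.5
row 2: |9| − (1.7+3) = 4.3
row 3: |6| − (3.2+2.6) = 0.2
minimum over rows = -2.5 → not strictly diagonally dominant

-2.5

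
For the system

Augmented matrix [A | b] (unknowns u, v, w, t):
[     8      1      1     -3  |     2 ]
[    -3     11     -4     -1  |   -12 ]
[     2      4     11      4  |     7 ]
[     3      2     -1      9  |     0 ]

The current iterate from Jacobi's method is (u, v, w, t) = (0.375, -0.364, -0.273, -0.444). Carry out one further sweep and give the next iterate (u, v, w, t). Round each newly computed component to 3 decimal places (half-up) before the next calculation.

(0.163, -1.128, 0.862, -0.074)

One sweep:
  u = (2 - (1)·-0.364 - (1)·-0.273 - (-3)·-0.444) / (8) = 0.163
  v = (-12 - (-3)·0.375 - (-4)·-0.273 - (-1)·-0.444) / (11) = -1.128
  w = (7 - (2)·0.375 - (4)·-0.364 - (4)·-0.444) / (11) = 0.862
  t = (0 - (3)·0.375 - (2)·-0.364 - (-1)·-0.273) / (9) = -0.074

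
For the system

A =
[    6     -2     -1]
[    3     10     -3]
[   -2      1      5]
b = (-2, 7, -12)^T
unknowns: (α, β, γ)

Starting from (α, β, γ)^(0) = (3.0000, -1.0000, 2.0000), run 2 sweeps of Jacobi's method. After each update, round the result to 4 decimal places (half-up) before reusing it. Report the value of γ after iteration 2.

-2.6133

Iteration 1:
  α = (-2 - (-2)·-1.0000 - (-1)·2.0000) / (6) = -0.3333
  β = (7 - (3)·3.0000 - (-3)·2.0000) / (10) = 0.4000
  γ = (-12 - (-2)·3.0000 - (1)·-1.0000) / (5) = -1.0000
Iteration 2:
  α = (-2 - (-2)·0.4000 - (-1)·-1.0000) / (6) = -0.3667
  β = (7 - (3)·-0.3333 - (-3)·-1.0000) / (10) = 0.5000
  γ = (-12 - (-2)·-0.3333 - (1)·0.4000) / (5) = -2.6133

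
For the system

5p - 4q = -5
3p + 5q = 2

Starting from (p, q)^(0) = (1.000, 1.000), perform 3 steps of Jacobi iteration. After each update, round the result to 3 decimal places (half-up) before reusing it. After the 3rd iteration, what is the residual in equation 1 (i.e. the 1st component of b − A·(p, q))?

2.304

Iteration 1:
  p = (-5 - (-4)·1.000) / (5) = -0.200
  q = (2 - (3)·1.000) / (5) = -0.200
Iteration 2:
  p = (-5 - (-4)·-0.200) / (5) = -1.160
  q = (2 - (3)·-0.200) / (5) = 0.520
Iteration 3:
  p = (-5 - (-4)·0.520) / (5) = -0.584
  q = (2 - (3)·-1.160) / (5) = 1.096
Residual b − A·x = (2.304, -1.728)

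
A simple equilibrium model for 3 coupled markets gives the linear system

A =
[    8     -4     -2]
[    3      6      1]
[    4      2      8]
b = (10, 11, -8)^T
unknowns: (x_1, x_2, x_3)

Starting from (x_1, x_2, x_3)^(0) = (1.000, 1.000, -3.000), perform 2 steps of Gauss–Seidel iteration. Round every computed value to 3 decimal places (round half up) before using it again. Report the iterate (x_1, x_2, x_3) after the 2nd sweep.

Iteration 1:
  x_1 = (10 - (-4)·1.000 - (-2)·-3.000) / (8) = 1.000
  x_2 = (11 - (3)·1.000 - (1)·-3.000) / (6) = 1.833
  x_3 = (-8 - (4)·1.000 - (2)·1.833) / (8) = -1.958
Iteration 2:
  x_1 = (10 - (-4)·1.833 - (-2)·-1.958) / (8) = 1.677
  x_2 = (11 - (3)·1.677 - (1)·-1.958) / (6) = 1.321
  x_3 = (-8 - (4)·1.677 - (2)·1.321) / (8) = -2.169

(1.677, 1.321, -2.169)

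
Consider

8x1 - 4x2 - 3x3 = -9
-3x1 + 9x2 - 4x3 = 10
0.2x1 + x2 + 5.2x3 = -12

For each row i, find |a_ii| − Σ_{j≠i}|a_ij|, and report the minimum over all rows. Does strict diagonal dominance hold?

row 1: |8| − (4+3) = 1
row 2: |9| − (3+4) = 2
row 3: |5.2| − (0.2+1) = 4
minimum over rows = 1 → strictly diagonally dominant (convergence guaranteed)

1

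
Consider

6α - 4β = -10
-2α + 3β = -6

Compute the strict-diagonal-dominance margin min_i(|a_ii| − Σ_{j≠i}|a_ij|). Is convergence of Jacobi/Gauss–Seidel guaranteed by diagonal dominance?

1

row 1: |6| − (4) = 2
row 2: |3| − (2) = 1
minimum over rows = 1 → strictly diagonally dominant (convergence guaranteed)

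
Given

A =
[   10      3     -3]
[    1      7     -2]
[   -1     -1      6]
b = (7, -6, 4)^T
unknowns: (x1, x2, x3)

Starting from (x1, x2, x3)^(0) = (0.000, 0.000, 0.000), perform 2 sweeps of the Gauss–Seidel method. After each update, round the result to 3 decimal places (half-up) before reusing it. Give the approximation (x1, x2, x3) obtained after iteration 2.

Iteration 1:
  x1 = (7 - (3)·0.000 - (-3)·0.000) / (10) = 0.700
  x2 = (-6 - (1)·0.700 - (-2)·0.000) / (7) = -0.957
  x3 = (4 - (-1)·0.700 - (-1)·-0.957) / (6) = 0.624
Iteration 2:
  x1 = (7 - (3)·-0.957 - (-3)·0.624) / (10) = 1.174
  x2 = (-6 - (1)·1.174 - (-2)·0.624) / (7) = -0.847
  x3 = (4 - (-1)·1.174 - (-1)·-0.847) / (6) = 0.721

(1.174, -0.847, 0.721)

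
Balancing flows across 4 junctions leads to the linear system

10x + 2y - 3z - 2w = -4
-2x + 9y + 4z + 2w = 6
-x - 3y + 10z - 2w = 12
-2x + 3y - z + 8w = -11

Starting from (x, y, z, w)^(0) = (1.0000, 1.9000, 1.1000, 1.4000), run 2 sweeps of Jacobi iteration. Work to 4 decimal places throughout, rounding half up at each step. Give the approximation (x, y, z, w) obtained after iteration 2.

Iteration 1:
  x = (-4 - (2)·1.9000 - (-3)·1.1000 - (-2)·1.4000) / (10) = -0.1700
  y = (6 - (-2)·1.0000 - (4)·1.1000 - (2)·1.4000) / (9) = 0.0889
  z = (12 - (-1)·1.0000 - (-3)·1.9000 - (-2)·1.4000) / (10) = 2.1500
  w = (-11 - (-2)·1.0000 - (3)·1.9000 - (-1)·1.1000) / (8) = -1.7000
Iteration 2:
  x = (-4 - (2)·0.0889 - (-3)·2.1500 - (-2)·-1.7000) / (10) = -0.1128
  y = (6 - (-2)·-0.1700 - (4)·2.1500 - (2)·-1.7000) / (9) = 0.0511
  z = (12 - (-1)·-0.1700 - (-3)·0.0889 - (-2)·-1.7000) / (10) = 0.8697
  w = (-11 - (-2)·-0.1700 - (3)·0.0889 - (-1)·2.1500) / (8) = -1.1821

(-0.1128, 0.0511, 0.8697, -1.1821)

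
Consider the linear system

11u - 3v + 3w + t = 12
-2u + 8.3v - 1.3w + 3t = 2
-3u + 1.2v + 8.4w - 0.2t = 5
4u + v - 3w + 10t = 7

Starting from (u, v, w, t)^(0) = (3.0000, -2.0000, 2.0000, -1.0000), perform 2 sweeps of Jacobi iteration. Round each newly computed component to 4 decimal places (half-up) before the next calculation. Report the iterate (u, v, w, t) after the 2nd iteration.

(0.9845, 0.4565, 0.4008, 1.0784)

Iteration 1:
  u = (12 - (-3)·-2.0000 - (3)·2.0000 - (1)·-1.0000) / (11) = 0.0909
  v = (2 - (-2)·3.0000 - (-1.3)·2.0000 - (3)·-1.0000) / (8.3) = 1.6386
  w = (5 - (-3)·3.0000 - (1.2)·-2.0000 - (-0.2)·-1.0000) / (8.4) = 1.9286
  t = (7 - (4)·3.0000 - (1)·-2.0000 - (-3)·2.0000) / (10) = 0.3000
Iteration 2:
  u = (12 - (-3)·1.6386 - (3)·1.9286 - (1)·0.3000) / (11) = 0.9845
  v = (2 - (-2)·0.0909 - (-1.3)·1.9286 - (3)·0.3000) / (8.3) = 0.4565
  w = (5 - (-3)·0.0909 - (1.2)·1.6386 - (-0.2)·0.3000) / (8.4) = 0.4008
  t = (7 - (4)·0.0909 - (1)·1.6386 - (-3)·1.9286) / (10) = 1.0784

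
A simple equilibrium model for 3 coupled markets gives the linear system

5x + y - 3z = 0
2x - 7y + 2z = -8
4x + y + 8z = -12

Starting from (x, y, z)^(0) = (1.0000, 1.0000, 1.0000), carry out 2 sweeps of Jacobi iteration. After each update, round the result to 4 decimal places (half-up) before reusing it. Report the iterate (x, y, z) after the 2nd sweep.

(-1.6179, 0.6500, -1.9143)

Iteration 1:
  x = (0 - (1)·1.0000 - (-3)·1.0000) / (5) = 0.4000
  y = (-8 - (2)·1.0000 - (2)·1.0000) / (-7) = 1.7143
  z = (-12 - (4)·1.0000 - (1)·1.0000) / (8) = -2.1250
Iteration 2:
  x = (0 - (1)·1.7143 - (-3)·-2.1250) / (5) = -1.6179
  y = (-8 - (2)·0.4000 - (2)·-2.1250) / (-7) = 0.6500
  z = (-12 - (4)·0.4000 - (1)·1.7143) / (8) = -1.9143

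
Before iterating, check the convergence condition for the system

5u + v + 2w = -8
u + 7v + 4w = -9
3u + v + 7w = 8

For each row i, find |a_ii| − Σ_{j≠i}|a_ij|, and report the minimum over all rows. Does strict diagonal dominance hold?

row 1: |5| − (1+2) = 2
row 2: |7| − (1+4) = 2
row 3: |7| − (3+1) = 3
minimum over rows = 2 → strictly diagonally dominant (convergence guaranteed)

2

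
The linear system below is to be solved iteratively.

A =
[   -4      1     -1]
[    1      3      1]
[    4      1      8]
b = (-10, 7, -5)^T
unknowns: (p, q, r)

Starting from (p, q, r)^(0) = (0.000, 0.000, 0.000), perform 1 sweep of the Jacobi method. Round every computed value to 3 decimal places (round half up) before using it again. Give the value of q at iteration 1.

Iteration 1:
  p = (-10 - (1)·0.000 - (-1)·0.000) / (-4) = 2.500
  q = (7 - (1)·0.000 - (1)·0.000) / (3) = 2.333
  r = (-5 - (4)·0.000 - (1)·0.000) / (8) = -0.625

2.333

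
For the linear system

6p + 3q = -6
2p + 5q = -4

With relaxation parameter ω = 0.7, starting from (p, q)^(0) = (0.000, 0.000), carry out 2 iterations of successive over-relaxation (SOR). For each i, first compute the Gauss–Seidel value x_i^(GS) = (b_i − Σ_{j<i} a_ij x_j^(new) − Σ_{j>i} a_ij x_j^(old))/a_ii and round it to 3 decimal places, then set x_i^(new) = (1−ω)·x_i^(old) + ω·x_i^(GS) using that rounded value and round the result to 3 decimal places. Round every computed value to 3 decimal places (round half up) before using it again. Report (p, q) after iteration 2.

(-0.783, -0.450)

Iteration 1:
  p: GS value = (-6 - (3)·0.000) / (6) = -1.000;  p ← (1−ω)·0.000 + ω·-1.000 = -0.700
  q: GS value = (-4 - (2)·-0.700) / (5) = -0.520;  q ← (1−ω)·0.000 + ω·-0.520 = -0.364
Iteration 2:
  p: GS value = (-6 - (3)·-0.364) / (6) = -0.818;  p ← (1−ω)·-0.700 + ω·-0.818 = -0.783
  q: GS value = (-4 - (2)·-0.783) / (5) = -0.487;  q ← (1−ω)·-0.364 + ω·-0.487 = -0.450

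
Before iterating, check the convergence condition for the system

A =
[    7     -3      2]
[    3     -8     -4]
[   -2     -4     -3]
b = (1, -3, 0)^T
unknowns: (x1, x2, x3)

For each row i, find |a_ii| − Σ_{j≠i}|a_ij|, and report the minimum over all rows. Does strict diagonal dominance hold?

-3

row 1: |7| − (3+2) = 2
row 2: |-8| − (3+4) = 1
row 3: |-3| − (2+4) = -3
minimum over rows = -3 → not strictly diagonally dominant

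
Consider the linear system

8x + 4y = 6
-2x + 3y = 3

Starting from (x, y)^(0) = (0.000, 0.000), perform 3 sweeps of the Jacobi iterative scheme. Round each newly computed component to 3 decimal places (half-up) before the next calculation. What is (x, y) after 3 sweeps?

(0.000, 1.167)

Iteration 1:
  x = (6 - (4)·0.000) / (8) = 0.750
  y = (3 - (-2)·0.000) / (3) = 1.000
Iteration 2:
  x = (6 - (4)·1.000) / (8) = 0.250
  y = (3 - (-2)·0.750) / (3) = 1.500
Iteration 3:
  x = (6 - (4)·1.500) / (8) = 0.000
  y = (3 - (-2)·0.250) / (3) = 1.167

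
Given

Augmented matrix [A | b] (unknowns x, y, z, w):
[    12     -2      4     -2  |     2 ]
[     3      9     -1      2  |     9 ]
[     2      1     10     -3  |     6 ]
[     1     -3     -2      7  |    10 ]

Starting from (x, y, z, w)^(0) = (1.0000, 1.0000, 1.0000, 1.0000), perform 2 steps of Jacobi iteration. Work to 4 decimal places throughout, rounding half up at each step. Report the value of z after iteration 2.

1.1111

Iteration 1:
  x = (2 - (-2)·1.0000 - (4)·1.0000 - (-2)·1.0000) / (12) = 0.1667
  y = (9 - (3)·1.0000 - (-1)·1.0000 - (2)·1.0000) / (9) = 0.5556
  z = (6 - (2)·1.0000 - (1)·1.0000 - (-3)·1.0000) / (10) = 0.6000
  w = (10 - (1)·1.0000 - (-3)·1.0000 - (-2)·1.0000) / (7) = 2.0000
Iteration 2:
  x = (2 - (-2)·0.5556 - (4)·0.6000 - (-2)·2.0000) / (12) = 0.3926
  y = (9 - (3)·0.1667 - (-1)·0.6000 - (2)·2.0000) / (9) = 0.5667
  z = (6 - (2)·0.1667 - (1)·0.5556 - (-3)·2.0000) / (10) = 1.1111
  w = (10 - (1)·0.1667 - (-3)·0.5556 - (-2)·0.6000) / (7) = 1.8143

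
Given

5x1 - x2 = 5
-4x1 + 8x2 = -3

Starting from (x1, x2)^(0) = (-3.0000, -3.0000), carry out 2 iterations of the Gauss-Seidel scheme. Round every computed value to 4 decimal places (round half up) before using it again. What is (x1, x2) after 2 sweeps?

Iteration 1:
  x1 = (5 - (-1)·-3.0000) / (5) = 0.4000
  x2 = (-3 - (-4)·0.4000) / (8) = -0.1750
Iteration 2:
  x1 = (5 - (-1)·-0.1750) / (5) = 0.9650
  x2 = (-3 - (-4)·0.9650) / (8) = 0.1075

(0.9650, 0.1075)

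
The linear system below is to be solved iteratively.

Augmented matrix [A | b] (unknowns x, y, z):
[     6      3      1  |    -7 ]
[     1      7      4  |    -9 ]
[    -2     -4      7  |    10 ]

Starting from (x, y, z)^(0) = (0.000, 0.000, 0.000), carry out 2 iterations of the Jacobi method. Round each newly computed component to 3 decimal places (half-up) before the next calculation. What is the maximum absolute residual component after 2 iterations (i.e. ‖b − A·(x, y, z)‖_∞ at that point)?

3.874

Iteration 1:
  x = (-7 - (3)·0.000 - (1)·0.000) / (6) = -1.167
  y = (-9 - (1)·0.000 - (4)·0.000) / (7) = -1.286
  z = (10 - (-2)·0.000 - (-4)·0.000) / (7) = 1.429
Iteration 2:
  x = (-7 - (3)·-1.286 - (1)·1.429) / (6) = -0.762
  y = (-9 - (1)·-1.167 - (4)·1.429) / (7) = -1.936
  z = (10 - (-2)·-1.167 - (-4)·-1.286) / (7) = 0.360
Residual b − A·x = (3.020, 3.874, -1.788); ∞-norm = 3.874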